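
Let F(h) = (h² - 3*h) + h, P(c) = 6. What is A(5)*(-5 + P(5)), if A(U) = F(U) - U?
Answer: 10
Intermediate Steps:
F(h) = h² - 2*h
A(U) = -U + U*(-2 + U) (A(U) = U*(-2 + U) - U = -U + U*(-2 + U))
A(5)*(-5 + P(5)) = (5*(-3 + 5))*(-5 + 6) = (5*2)*1 = 10*1 = 10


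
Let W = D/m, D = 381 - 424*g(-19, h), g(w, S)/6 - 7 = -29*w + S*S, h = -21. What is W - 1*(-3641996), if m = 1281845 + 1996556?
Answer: 11939920787321/3278401 ≈ 3.6420e+6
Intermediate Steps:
m = 3278401
g(w, S) = 42 - 174*w + 6*S² (g(w, S) = 42 + 6*(-29*w + S*S) = 42 + 6*(-29*w + S²) = 42 + 6*(S² - 29*w) = 42 + (-174*w + 6*S²) = 42 - 174*w + 6*S²)
D = -2541075 (D = 381 - 424*(42 - 174*(-19) + 6*(-21)²) = 381 - 424*(42 + 3306 + 6*441) = 381 - 424*(42 + 3306 + 2646) = 381 - 424*5994 = 381 - 2541456 = -2541075)
W = -2541075/3278401 ≈ -0.77510
W - 1*(-3641996) = -2541075/3278401 - 1*(-3641996) = -2541075/3278401 + 3641996 = 11939920787321/3278401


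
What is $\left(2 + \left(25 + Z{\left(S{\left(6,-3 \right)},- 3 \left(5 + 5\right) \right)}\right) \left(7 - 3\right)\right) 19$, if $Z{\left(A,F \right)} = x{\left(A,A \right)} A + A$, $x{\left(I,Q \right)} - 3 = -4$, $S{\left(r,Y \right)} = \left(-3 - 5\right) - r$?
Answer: $1938$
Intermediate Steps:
$S{\left(r,Y \right)} = -8 - r$
$x{\left(I,Q \right)} = -1$ ($x{\left(I,Q \right)} = 3 - 4 = -1$)
$Z{\left(A,F \right)} = 0$ ($Z{\left(A,F \right)} = - A + A = 0$)
$\left(2 + \left(25 + Z{\left(S{\left(6,-3 \right)},- 3 \left(5 + 5\right) \right)}\right) \left(7 - 3\right)\right) 19 = \left(2 + \left(25 + 0\right) \left(7 - 3\right)\right) 19 = \left(2 + 25 \cdot 4\right) 19 = \left(2 + 100\right) 19 = 102 \cdot 19 = 1938$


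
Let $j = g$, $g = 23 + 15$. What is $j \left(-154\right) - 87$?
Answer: $-5939$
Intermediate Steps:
$g = 38$
$j = 38$
$j \left(-154\right) - 87 = 38 \left(-154\right) - 87 = -5852 - 87 = -5939$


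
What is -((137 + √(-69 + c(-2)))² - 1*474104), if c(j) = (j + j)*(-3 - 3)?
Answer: 455380 - 822*I*√5 ≈ 4.5538e+5 - 1838.0*I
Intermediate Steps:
c(j) = -12*j (c(j) = (2*j)*(-6) = -12*j)
-((137 + √(-69 + c(-2)))² - 1*474104) = -((137 + √(-69 - 12*(-2)))² - 1*474104) = -((137 + √(-69 + 24))² - 474104) = -((137 + √(-45))² - 474104) = -((137 + 3*I*√5)² - 474104) = -(-474104 + (137 + 3*I*√5)²) = 474104 - (137 + 3*I*√5)²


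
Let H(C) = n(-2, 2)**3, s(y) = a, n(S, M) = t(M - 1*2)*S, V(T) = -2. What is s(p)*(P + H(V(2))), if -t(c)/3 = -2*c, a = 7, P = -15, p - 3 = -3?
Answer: -105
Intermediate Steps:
p = 0 (p = 3 - 3 = 0)
t(c) = 6*c (t(c) = -(-6)*c = 6*c)
n(S, M) = S*(-12 + 6*M) (n(S, M) = (6*(M - 1*2))*S = (6*(M - 2))*S = (6*(-2 + M))*S = (-12 + 6*M)*S = S*(-12 + 6*M))
s(y) = 7
H(C) = 0 (H(C) = (6*(-2)*(-2 + 2))**3 = (6*(-2)*0)**3 = 0**3 = 0)
s(p)*(P + H(V(2))) = 7*(-15 + 0) = 7*(-15) = -105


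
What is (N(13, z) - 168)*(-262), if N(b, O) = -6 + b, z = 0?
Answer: 42182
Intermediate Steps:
(N(13, z) - 168)*(-262) = ((-6 + 13) - 168)*(-262) = (7 - 168)*(-262) = -161*(-262) = 42182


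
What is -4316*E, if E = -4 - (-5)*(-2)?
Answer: 60424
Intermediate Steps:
E = -14 (E = -4 - 1*10 = -4 - 10 = -14)
-4316*E = -4316*(-14) = 60424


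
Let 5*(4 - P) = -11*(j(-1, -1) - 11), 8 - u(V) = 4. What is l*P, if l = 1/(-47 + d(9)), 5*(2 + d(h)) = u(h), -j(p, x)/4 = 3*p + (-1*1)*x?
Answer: 13/241 ≈ 0.053942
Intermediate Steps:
u(V) = 4 (u(V) = 8 - 1*4 = 8 - 4 = 4)
j(p, x) = -12*p + 4*x (j(p, x) = -4*(3*p + (-1*1)*x) = -4*(3*p - x) = -4*(-x + 3*p) = -12*p + 4*x)
d(h) = -6/5 (d(h) = -2 + (⅕)*4 = -2 + ⅘ = -6/5)
P = -13/5 (P = 4 - (-11)*((-12*(-1) + 4*(-1)) - 11)/5 = 4 - (-11)*((12 - 4) - 11)/5 = 4 - (-11)*(8 - 11)/5 = 4 - (-11)*(-3)/5 = 4 - ⅕*33 = 4 - 33/5 = -13/5 ≈ -2.6000)
l = -5/241 (l = 1/(-47 - 6/5) = 1/(-241/5) = -5/241 ≈ -0.020747)
l*P = -5/241*(-13/5) = 13/241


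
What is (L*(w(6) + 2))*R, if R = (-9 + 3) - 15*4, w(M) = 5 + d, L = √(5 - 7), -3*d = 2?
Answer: -418*I*√2 ≈ -591.14*I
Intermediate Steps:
d = -⅔ (d = -⅓*2 = -⅔ ≈ -0.66667)
L = I*√2 (L = √(-2) = I*√2 ≈ 1.4142*I)
w(M) = 13/3 (w(M) = 5 - ⅔ = 13/3)
R = -66 (R = -6 - 60 = -66)
(L*(w(6) + 2))*R = ((I*√2)*(13/3 + 2))*(-66) = ((I*√2)*(19/3))*(-66) = (19*I*√2/3)*(-66) = -418*I*√2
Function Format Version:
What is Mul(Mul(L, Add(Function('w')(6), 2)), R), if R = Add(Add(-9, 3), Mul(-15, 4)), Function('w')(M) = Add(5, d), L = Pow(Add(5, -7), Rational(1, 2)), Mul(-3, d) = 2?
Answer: Mul(-418, I, Pow(2, Rational(1, 2))) ≈ Mul(-591.14, I)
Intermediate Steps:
d = Rational(-2, 3) (d = Mul(Rational(-1, 3), 2) = Rational(-2, 3) ≈ -0.66667)
L = Mul(I, Pow(2, Rational(1, 2))) (L = Pow(-2, Rational(1, 2)) = Mul(I, Pow(2, Rational(1, 2))) ≈ Mul(1.4142, I))
Function('w')(M) = Rational(13, 3) (Function('w')(M) = Add(5, Rational(-2, 3)) = Rational(13, 3))
R = -66 (R = Add(-6, -60) = -66)
Mul(Mul(L, Add(Function('w')(6), 2)), R) = Mul(Mul(Mul(I, Pow(2, Rational(1, 2))), Add(Rational(13, 3), 2)), -66) = Mul(Mul(Mul(I, Pow(2, Rational(1, 2))), Rational(19, 3)), -66) = Mul(Mul(Rational(19, 3), I, Pow(2, Rational(1, 2))), -66) = Mul(-418, I, Pow(2, Rational(1, 2)))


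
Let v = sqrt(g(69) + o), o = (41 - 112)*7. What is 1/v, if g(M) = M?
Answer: -I*sqrt(107)/214 ≈ -0.048337*I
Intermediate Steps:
o = -497 (o = -71*7 = -497)
v = 2*I*sqrt(107) (v = sqrt(69 - 497) = sqrt(-428) = 2*I*sqrt(107) ≈ 20.688*I)
1/v = 1/(2*I*sqrt(107)) = -I*sqrt(107)/214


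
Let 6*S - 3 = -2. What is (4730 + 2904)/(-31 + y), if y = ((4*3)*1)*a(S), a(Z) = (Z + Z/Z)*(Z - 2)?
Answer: -11451/85 ≈ -134.72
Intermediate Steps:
S = 1/6 (S = 1/2 + (1/6)*(-2) = 1/2 - 1/3 = 1/6 ≈ 0.16667)
a(Z) = (1 + Z)*(-2 + Z) (a(Z) = (Z + 1)*(-2 + Z) = (1 + Z)*(-2 + Z))
y = -77/3 (y = ((4*3)*1)*(-2 + (1/6)**2 - 1*1/6) = (12*1)*(-2 + 1/36 - 1/6) = 12*(-77/36) = -77/3 ≈ -25.667)
(4730 + 2904)/(-31 + y) = (4730 + 2904)/(-31 - 77/3) = 7634/(-170/3) = 7634*(-3/170) = -11451/85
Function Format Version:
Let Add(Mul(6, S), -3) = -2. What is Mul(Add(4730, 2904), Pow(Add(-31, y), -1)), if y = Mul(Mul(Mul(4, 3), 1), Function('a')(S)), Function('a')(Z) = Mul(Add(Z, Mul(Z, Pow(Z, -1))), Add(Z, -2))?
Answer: Rational(-11451, 85) ≈ -134.72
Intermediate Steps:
S = Rational(1, 6) (S = Add(Rational(1, 2), Mul(Rational(1, 6), -2)) = Add(Rational(1, 2), Rational(-1, 3)) = Rational(1, 6) ≈ 0.16667)
Function('a')(Z) = Mul(Add(1, Z), Add(-2, Z)) (Function('a')(Z) = Mul(Add(Z, 1), Add(-2, Z)) = Mul(Add(1, Z), Add(-2, Z)))
y = Rational(-77, 3) (y = Mul(Mul(Mul(4, 3), 1), Add(-2, Pow(Rational(1, 6), 2), Mul(-1, Rational(1, 6)))) = Mul(Mul(12, 1), Add(-2, Rational(1, 36), Rational(-1, 6))) = Mul(12, Rational(-77, 36)) = Rational(-77, 3) ≈ -25.667)
Mul(Add(4730, 2904), Pow(Add(-31, y), -1)) = Mul(Add(4730, 2904), Pow(Add(-31, Rational(-77, 3)), -1)) = Mul(7634, Pow(Rational(-170, 3), -1)) = Mul(7634, Rational(-3, 170)) = Rational(-11451, 85)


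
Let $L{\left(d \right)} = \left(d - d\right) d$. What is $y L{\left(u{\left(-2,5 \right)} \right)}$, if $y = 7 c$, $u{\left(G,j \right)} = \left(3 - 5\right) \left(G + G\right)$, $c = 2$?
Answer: $0$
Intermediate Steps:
$u{\left(G,j \right)} = - 4 G$ ($u{\left(G,j \right)} = - 2 \cdot 2 G = - 4 G$)
$L{\left(d \right)} = 0$ ($L{\left(d \right)} = 0 d = 0$)
$y = 14$ ($y = 7 \cdot 2 = 14$)
$y L{\left(u{\left(-2,5 \right)} \right)} = 14 \cdot 0 = 0$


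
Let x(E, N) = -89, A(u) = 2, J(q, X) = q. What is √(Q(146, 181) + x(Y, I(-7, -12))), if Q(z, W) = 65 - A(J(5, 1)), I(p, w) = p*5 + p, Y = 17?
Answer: I*√26 ≈ 5.099*I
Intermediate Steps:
I(p, w) = 6*p (I(p, w) = 5*p + p = 6*p)
Q(z, W) = 63 (Q(z, W) = 65 - 1*2 = 65 - 2 = 63)
√(Q(146, 181) + x(Y, I(-7, -12))) = √(63 - 89) = √(-26) = I*√26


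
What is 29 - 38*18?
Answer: -655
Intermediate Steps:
29 - 38*18 = 29 - 684 = -655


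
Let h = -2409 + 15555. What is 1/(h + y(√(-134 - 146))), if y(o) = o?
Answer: 939/12344114 - I*√70/86408798 ≈ 7.6069e-5 - 9.6826e-8*I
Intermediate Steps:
h = 13146
1/(h + y(√(-134 - 146))) = 1/(13146 + √(-134 - 146)) = 1/(13146 + √(-280)) = 1/(13146 + 2*I*√70)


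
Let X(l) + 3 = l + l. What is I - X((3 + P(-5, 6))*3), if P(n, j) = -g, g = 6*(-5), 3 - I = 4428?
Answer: -4620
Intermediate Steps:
I = -4425 (I = 3 - 1*4428 = 3 - 4428 = -4425)
g = -30
P(n, j) = 30 (P(n, j) = -1*(-30) = 30)
X(l) = -3 + 2*l (X(l) = -3 + (l + l) = -3 + 2*l)
I - X((3 + P(-5, 6))*3) = -4425 - (-3 + 2*((3 + 30)*3)) = -4425 - (-3 + 2*(33*3)) = -4425 - (-3 + 2*99) = -4425 - (-3 + 198) = -4425 - 1*195 = -4425 - 195 = -4620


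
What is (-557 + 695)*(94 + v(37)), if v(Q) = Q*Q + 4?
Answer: 202446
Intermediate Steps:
v(Q) = 4 + Q**2 (v(Q) = Q**2 + 4 = 4 + Q**2)
(-557 + 695)*(94 + v(37)) = (-557 + 695)*(94 + (4 + 37**2)) = 138*(94 + (4 + 1369)) = 138*(94 + 1373) = 138*1467 = 202446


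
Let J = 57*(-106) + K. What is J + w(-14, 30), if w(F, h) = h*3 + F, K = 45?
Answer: -5921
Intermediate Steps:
w(F, h) = F + 3*h (w(F, h) = 3*h + F = F + 3*h)
J = -5997 (J = 57*(-106) + 45 = -6042 + 45 = -5997)
J + w(-14, 30) = -5997 + (-14 + 3*30) = -5997 + (-14 + 90) = -5997 + 76 = -5921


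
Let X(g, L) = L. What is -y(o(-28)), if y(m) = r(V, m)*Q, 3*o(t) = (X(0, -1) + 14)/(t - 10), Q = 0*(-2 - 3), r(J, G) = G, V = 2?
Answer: 0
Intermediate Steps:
Q = 0 (Q = 0*(-5) = 0)
o(t) = 13/(3*(-10 + t)) (o(t) = ((-1 + 14)/(t - 10))/3 = (13/(-10 + t))/3 = 13/(3*(-10 + t)))
y(m) = 0 (y(m) = m*0 = 0)
-y(o(-28)) = -1*0 = 0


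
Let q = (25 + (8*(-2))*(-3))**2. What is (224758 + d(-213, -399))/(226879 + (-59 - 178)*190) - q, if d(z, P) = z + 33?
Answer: -968848743/181849 ≈ -5327.8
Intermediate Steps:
d(z, P) = 33 + z
q = 5329 (q = (25 - 16*(-3))**2 = (25 + 48)**2 = 73**2 = 5329)
(224758 + d(-213, -399))/(226879 + (-59 - 178)*190) - q = (224758 + (33 - 213))/(226879 + (-59 - 178)*190) - 1*5329 = (224758 - 180)/(226879 - 237*190) - 5329 = 224578/(226879 - 45030) - 5329 = 224578/181849 - 5329 = -968848743/181849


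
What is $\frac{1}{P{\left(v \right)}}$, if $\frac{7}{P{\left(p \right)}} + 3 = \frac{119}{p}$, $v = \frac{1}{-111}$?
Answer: $- \frac{13212}{7} \approx -1887.4$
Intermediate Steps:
$v = - \frac{1}{111} \approx -0.009009$
$P{\left(p \right)} = \frac{7}{-3 + \frac{119}{p}}$
$\frac{1}{P{\left(v \right)}} = \frac{1}{\left(-7\right) \left(- \frac{1}{111}\right) \frac{1}{-119 + 3 \left(- \frac{1}{111}\right)}} = \frac{1}{\left(-7\right) \left(- \frac{1}{111}\right) \frac{1}{-119 - \frac{1}{37}}} = \frac{1}{\left(-7\right) \left(- \frac{1}{111}\right) \frac{1}{- \frac{4404}{37}}} = \frac{1}{\left(-7\right) \left(- \frac{1}{111}\right) \left(- \frac{37}{4404}\right)} = \frac{1}{- \frac{7}{13212}} = - \frac{13212}{7}$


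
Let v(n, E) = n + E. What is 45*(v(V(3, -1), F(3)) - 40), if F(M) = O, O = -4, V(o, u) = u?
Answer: -2025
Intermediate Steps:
F(M) = -4
v(n, E) = E + n
45*(v(V(3, -1), F(3)) - 40) = 45*((-4 - 1) - 40) = 45*(-5 - 40) = 45*(-45) = -2025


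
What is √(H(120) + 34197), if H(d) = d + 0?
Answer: 3*√3813 ≈ 185.25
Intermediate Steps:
H(d) = d
√(H(120) + 34197) = √(120 + 34197) = √34317 = 3*√3813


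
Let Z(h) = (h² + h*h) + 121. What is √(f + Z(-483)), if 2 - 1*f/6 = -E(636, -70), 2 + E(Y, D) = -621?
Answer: 59*√133 ≈ 680.42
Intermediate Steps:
Z(h) = 121 + 2*h² (Z(h) = (h² + h²) + 121 = 2*h² + 121 = 121 + 2*h²)
E(Y, D) = -623 (E(Y, D) = -2 - 621 = -623)
f = -3726 (f = 12 - (-6)*(-623) = 12 - 6*623 = 12 - 3738 = -3726)
√(f + Z(-483)) = √(-3726 + (121 + 2*(-483)²)) = √(-3726 + (121 + 2*233289)) = √(-3726 + (121 + 466578)) = √(-3726 + 466699) = √462973 = 59*√133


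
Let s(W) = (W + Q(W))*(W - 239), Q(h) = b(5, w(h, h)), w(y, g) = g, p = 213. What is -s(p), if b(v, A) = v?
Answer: 5668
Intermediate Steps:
Q(h) = 5
s(W) = (-239 + W)*(5 + W) (s(W) = (W + 5)*(W - 239) = (5 + W)*(-239 + W) = (-239 + W)*(5 + W))
-s(p) = -(-1195 + 213² - 234*213) = -(-1195 + 45369 - 49842) = -1*(-5668) = 5668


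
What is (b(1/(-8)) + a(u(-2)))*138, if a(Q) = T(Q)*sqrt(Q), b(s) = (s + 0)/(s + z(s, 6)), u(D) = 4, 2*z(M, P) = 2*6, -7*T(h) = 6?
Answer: -78798/329 ≈ -239.51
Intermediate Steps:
T(h) = -6/7 (T(h) = -1/7*6 = -6/7)
z(M, P) = 6 (z(M, P) = (2*6)/2 = (1/2)*12 = 6)
b(s) = s/(6 + s) (b(s) = (s + 0)/(s + 6) = s/(6 + s))
a(Q) = -6*sqrt(Q)/7
(b(1/(-8)) + a(u(-2)))*138 = (1/((-8)*(6 + 1/(-8))) - 6*sqrt(4)/7)*138 = (-1/(8*(6 - 1/8)) - 6/7*2)*138 = (-1/(8*47/8) - 12/7)*138 = (-1/8*8/47 - 12/7)*138 = (-1/47 - 12/7)*138 = -571/329*138 = -78798/329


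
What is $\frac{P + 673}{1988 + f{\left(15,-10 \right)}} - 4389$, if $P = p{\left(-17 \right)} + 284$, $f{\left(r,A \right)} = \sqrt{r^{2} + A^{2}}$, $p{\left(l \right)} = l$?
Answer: $- \frac{17342664871}{3951819} - \frac{4700 \sqrt{13}}{3951819} \approx -4388.5$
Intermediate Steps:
$f{\left(r,A \right)} = \sqrt{A^{2} + r^{2}}$
$P = 267$ ($P = -17 + 284 = 267$)
$\frac{P + 673}{1988 + f{\left(15,-10 \right)}} - 4389 = \frac{267 + 673}{1988 + \sqrt{\left(-10\right)^{2} + 15^{2}}} - 4389 = \frac{940}{1988 + \sqrt{100 + 225}} - 4389 = \frac{940}{1988 + \sqrt{325}} - 4389 = \frac{940}{1988 + 5 \sqrt{13}} - 4389 = -4389 + \frac{940}{1988 + 5 \sqrt{13}}$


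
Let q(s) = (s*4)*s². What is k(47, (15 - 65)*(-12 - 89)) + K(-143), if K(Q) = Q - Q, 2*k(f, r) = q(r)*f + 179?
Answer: 24212073500179/2 ≈ 1.2106e+13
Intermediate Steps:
q(s) = 4*s³ (q(s) = (4*s)*s² = 4*s³)
k(f, r) = 179/2 + 2*f*r³ (k(f, r) = ((4*r³)*f + 179)/2 = (4*f*r³ + 179)/2 = (179 + 4*f*r³)/2 = 179/2 + 2*f*r³)
K(Q) = 0
k(47, (15 - 65)*(-12 - 89)) + K(-143) = (179/2 + 2*47*((15 - 65)*(-12 - 89))³) + 0 = (179/2 + 2*47*(-50*(-101))³) + 0 = (179/2 + 2*47*5050³) + 0 = (179/2 + 2*47*128787625000) + 0 = (179/2 + 12106036750000) + 0 = 24212073500179/2 + 0 = 24212073500179/2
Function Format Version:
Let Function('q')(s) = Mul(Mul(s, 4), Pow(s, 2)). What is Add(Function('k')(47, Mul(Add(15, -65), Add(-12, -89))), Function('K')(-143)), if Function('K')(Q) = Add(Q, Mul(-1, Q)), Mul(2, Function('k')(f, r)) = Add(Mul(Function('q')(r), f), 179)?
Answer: Rational(24212073500179, 2) ≈ 1.2106e+13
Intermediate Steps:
Function('q')(s) = Mul(4, Pow(s, 3)) (Function('q')(s) = Mul(Mul(4, s), Pow(s, 2)) = Mul(4, Pow(s, 3)))
Function('k')(f, r) = Add(Rational(179, 2), Mul(2, f, Pow(r, 3))) (Function('k')(f, r) = Mul(Rational(1, 2), Add(Mul(Mul(4, Pow(r, 3)), f), 179)) = Mul(Rational(1, 2), Add(Mul(4, f, Pow(r, 3)), 179)) = Mul(Rational(1, 2), Add(179, Mul(4, f, Pow(r, 3)))) = Add(Rational(179, 2), Mul(2, f, Pow(r, 3))))
Function('K')(Q) = 0
Add(Function('k')(47, Mul(Add(15, -65), Add(-12, -89))), Function('K')(-143)) = Add(Add(Rational(179, 2), Mul(2, 47, Pow(Mul(Add(15, -65), Add(-12, -89)), 3))), 0) = Add(Add(Rational(179, 2), Mul(2, 47, Pow(Mul(-50, -101), 3))), 0) = Add(Add(Rational(179, 2), Mul(2, 47, Pow(5050, 3))), 0) = Add(Add(Rational(179, 2), Mul(2, 47, 128787625000)), 0) = Add(Add(Rational(179, 2), 12106036750000), 0) = Add(Rational(24212073500179, 2), 0) = Rational(24212073500179, 2)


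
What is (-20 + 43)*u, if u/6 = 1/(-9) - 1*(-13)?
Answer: 5336/3 ≈ 1778.7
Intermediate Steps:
u = 232/3 (u = 6*(1/(-9) - 1*(-13)) = 6*(-⅑ + 13) = 6*(116/9) = 232/3 ≈ 77.333)
(-20 + 43)*u = (-20 + 43)*(232/3) = 23*(232/3) = 5336/3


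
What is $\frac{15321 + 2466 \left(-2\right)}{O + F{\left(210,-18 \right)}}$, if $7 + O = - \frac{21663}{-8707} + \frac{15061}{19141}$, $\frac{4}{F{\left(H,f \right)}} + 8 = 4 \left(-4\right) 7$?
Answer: $- \frac{51943136317290}{18791776657} \approx -2764.1$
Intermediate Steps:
$F{\left(H,f \right)} = - \frac{1}{30}$ ($F{\left(H,f \right)} = \frac{4}{-8 + 4 \left(-4\right) 7} = \frac{4}{-8 - 112} = \frac{4}{-120} = 4 \left(- \frac{1}{120}\right) = - \frac{1}{30}$)
$O = - \frac{620837199}{166660687}$ ($O = -7 + \left(- \frac{21663}{-8707} + \frac{15061}{19141}\right) = -7 + \left(\left(-21663\right) \left(- \frac{1}{8707}\right) + 15061 \cdot \frac{1}{19141}\right) = -7 + \left(\frac{21663}{8707} + \frac{15061}{19141}\right) = -7 + \frac{545787610}{166660687} = - \frac{620837199}{166660687} \approx -3.7252$)
$\frac{15321 + 2466 \left(-2\right)}{O + F{\left(210,-18 \right)}} = \frac{15321 + 2466 \left(-2\right)}{- \frac{620837199}{166660687} - \frac{1}{30}} = \frac{15321 - 4932}{- \frac{18791776657}{4999820610}} = 10389 \left(- \frac{4999820610}{18791776657}\right) = - \frac{51943136317290}{18791776657}$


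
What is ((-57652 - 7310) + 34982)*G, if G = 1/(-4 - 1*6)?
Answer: 2998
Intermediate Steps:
G = -⅒ (G = 1/(-4 - 6) = 1/(-10) = 1*(-⅒) = -⅒ ≈ -0.10000)
((-57652 - 7310) + 34982)*G = ((-57652 - 7310) + 34982)*(-⅒) = (-64962 + 34982)*(-⅒) = -29980*(-⅒) = 2998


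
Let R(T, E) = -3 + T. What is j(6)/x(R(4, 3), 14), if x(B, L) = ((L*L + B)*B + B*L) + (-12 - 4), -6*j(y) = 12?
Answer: -2/195 ≈ -0.010256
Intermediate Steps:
j(y) = -2 (j(y) = -1/6*12 = -2)
x(B, L) = -16 + B*L + B*(B + L**2) (x(B, L) = ((L**2 + B)*B + B*L) - 16 = ((B + L**2)*B + B*L) - 16 = (B*(B + L**2) + B*L) - 16 = (B*L + B*(B + L**2)) - 16 = -16 + B*L + B*(B + L**2))
j(6)/x(R(4, 3), 14) = -2/(-16 + (-3 + 4)**2 + (-3 + 4)*14 + (-3 + 4)*14**2) = -2/(-16 + 1**2 + 1*14 + 1*196) = -2/(-16 + 1 + 14 + 196) = -2/195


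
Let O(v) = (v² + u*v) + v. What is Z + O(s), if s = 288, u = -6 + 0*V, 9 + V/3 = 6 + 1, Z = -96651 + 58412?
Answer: 43265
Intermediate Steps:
Z = -38239
V = -6 (V = -27 + 3*(6 + 1) = -27 + 3*7 = -27 + 21 = -6)
u = -6 (u = -6 + 0*(-6) = -6 + 0 = -6)
O(v) = v² - 5*v (O(v) = (v² - 6*v) + v = v² - 5*v)
Z + O(s) = -38239 + 288*(-5 + 288) = -38239 + 288*283 = -38239 + 81504 = 43265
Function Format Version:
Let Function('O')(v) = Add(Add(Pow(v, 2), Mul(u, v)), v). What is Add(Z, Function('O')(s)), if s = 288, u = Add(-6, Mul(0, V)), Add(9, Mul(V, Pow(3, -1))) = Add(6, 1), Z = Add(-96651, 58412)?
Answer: 43265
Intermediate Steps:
Z = -38239
V = -6 (V = Add(-27, Mul(3, Add(6, 1))) = Add(-27, Mul(3, 7)) = Add(-27, 21) = -6)
u = -6 (u = Add(-6, Mul(0, -6)) = Add(-6, 0) = -6)
Function('O')(v) = Add(Pow(v, 2), Mul(-5, v)) (Function('O')(v) = Add(Add(Pow(v, 2), Mul(-6, v)), v) = Add(Pow(v, 2), Mul(-5, v)))
Add(Z, Function('O')(s)) = Add(-38239, Mul(288, Add(-5, 288))) = Add(-38239, Mul(288, 283)) = Add(-38239, 81504) = 43265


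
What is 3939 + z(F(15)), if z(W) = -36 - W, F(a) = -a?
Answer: 3918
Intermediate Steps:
3939 + z(F(15)) = 3939 + (-36 - (-1)*15) = 3939 + (-36 - 1*(-15)) = 3939 + (-36 + 15) = 3939 - 21 = 3918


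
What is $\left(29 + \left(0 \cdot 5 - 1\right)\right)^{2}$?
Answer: $784$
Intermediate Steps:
$\left(29 + \left(0 \cdot 5 - 1\right)\right)^{2} = \left(29 + \left(0 - 1\right)\right)^{2} = \left(29 - 1\right)^{2} = 28^{2} = 784$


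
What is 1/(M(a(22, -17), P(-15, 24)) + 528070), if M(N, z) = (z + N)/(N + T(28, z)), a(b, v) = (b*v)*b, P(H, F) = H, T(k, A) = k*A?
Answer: 8648/4566757603 ≈ 1.8937e-6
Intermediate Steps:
T(k, A) = A*k
a(b, v) = v*b²
M(N, z) = (N + z)/(N + 28*z) (M(N, z) = (z + N)/(N + z*28) = (N + z)/(N + 28*z))
1/(M(a(22, -17), P(-15, 24)) + 528070) = 1/((-17*22² - 15)/(-17*22² + 28*(-15)) + 528070) = 1/((-17*484 - 15)/(-17*484 - 420) + 528070) = 1/((-8228 - 15)/(-8228 - 420) + 528070) = 1/(-8243/(-8648) + 528070) = 1/(-1/8648*(-8243) + 528070) = 1/(8243/8648 + 528070) = 1/(4566757603/8648) = 8648/4566757603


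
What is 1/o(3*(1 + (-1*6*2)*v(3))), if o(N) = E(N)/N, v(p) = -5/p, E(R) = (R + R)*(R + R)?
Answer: 1/252 ≈ 0.0039683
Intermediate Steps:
E(R) = 4*R**2 (E(R) = (2*R)*(2*R) = 4*R**2)
o(N) = 4*N (o(N) = (4*N**2)/N = 4*N)
1/o(3*(1 + (-1*6*2)*v(3))) = 1/(4*(3*(1 + (-1*6*2)*(-5/3)))) = 1/(4*(3*(1 + (-6*2)*(-5*1/3)))) = 1/(4*(3*(1 - 12*(-5/3)))) = 1/(4*(3*(1 + 20))) = 1/(4*(3*21)) = 1/(4*63) = 1/252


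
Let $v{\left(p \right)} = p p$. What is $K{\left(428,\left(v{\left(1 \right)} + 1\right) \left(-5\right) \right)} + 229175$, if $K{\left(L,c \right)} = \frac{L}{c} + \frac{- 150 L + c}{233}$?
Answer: $\frac{266617963}{1165} \approx 2.2886 \cdot 10^{5}$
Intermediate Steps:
$v{\left(p \right)} = p^{2}$
$K{\left(L,c \right)} = - \frac{150 L}{233} + \frac{c}{233} + \frac{L}{c}$ ($K{\left(L,c \right)} = \frac{L}{c} + \left(c - 150 L\right) \frac{1}{233} = \frac{L}{c} - \left(- \frac{c}{233} + \frac{150 L}{233}\right) = - \frac{150 L}{233} + \frac{c}{233} + \frac{L}{c}$)
$K{\left(428,\left(v{\left(1 \right)} + 1\right) \left(-5\right) \right)} + 229175 = \frac{428 - \frac{\left(1^{2} + 1\right) \left(-5\right) \left(- \left(1^{2} + 1\right) \left(-5\right) + 150 \cdot 428\right)}{233}}{\left(1^{2} + 1\right) \left(-5\right)} + 229175 = \frac{428 - \frac{\left(1 + 1\right) \left(-5\right) \left(- \left(1 + 1\right) \left(-5\right) + 64200\right)}{233}}{\left(1 + 1\right) \left(-5\right)} + 229175 = \frac{428 - \frac{2 \left(-5\right) \left(- 2 \left(-5\right) + 64200\right)}{233}}{2 \left(-5\right)} + 229175 = \frac{428 - - \frac{10 \left(\left(-1\right) \left(-10\right) + 64200\right)}{233}}{-10} + 229175 = - \frac{428 - - \frac{10 \left(10 + 64200\right)}{233}}{10} + 229175 = - \frac{428 - \left(- \frac{10}{233}\right) 64210}{10} + 229175 = - \frac{428 + \frac{642100}{233}}{10} + 229175 = \left(- \frac{1}{10}\right) \frac{741824}{233} + 229175 = - \frac{370912}{1165} + 229175 = \frac{266617963}{1165}$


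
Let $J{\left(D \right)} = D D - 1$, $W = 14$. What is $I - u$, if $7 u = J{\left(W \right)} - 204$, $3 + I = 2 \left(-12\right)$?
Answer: $- \frac{180}{7} \approx -25.714$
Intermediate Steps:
$I = -27$ ($I = -3 + 2 \left(-12\right) = -3 - 24 = -27$)
$J{\left(D \right)} = -1 + D^{2}$ ($J{\left(D \right)} = D^{2} - 1 = -1 + D^{2}$)
$u = - \frac{9}{7}$ ($u = \frac{\left(-1 + 14^{2}\right) - 204}{7} = \frac{\left(-1 + 196\right) - 204}{7} = \frac{195 - 204}{7} = \frac{1}{7} \left(-9\right) = - \frac{9}{7} \approx -1.2857$)
$I - u = -27 - - \frac{9}{7} = -27 + \frac{9}{7} = - \frac{180}{7}$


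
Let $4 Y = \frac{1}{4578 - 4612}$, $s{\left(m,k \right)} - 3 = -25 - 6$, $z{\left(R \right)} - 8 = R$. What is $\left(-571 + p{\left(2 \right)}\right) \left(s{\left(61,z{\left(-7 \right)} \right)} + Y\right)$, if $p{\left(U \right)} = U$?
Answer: $\frac{2167321}{136} \approx 15936.0$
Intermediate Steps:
$z{\left(R \right)} = 8 + R$
$s{\left(m,k \right)} = -28$ ($s{\left(m,k \right)} = 3 - 31 = -28$)
$Y = - \frac{1}{136}$ ($Y = \frac{1}{4 \left(4578 - 4612\right)} = \frac{1}{4 \left(-34\right)} = \frac{1}{4} \left(- \frac{1}{34}\right) = - \frac{1}{136} \approx -0.0073529$)
$\left(-571 + p{\left(2 \right)}\right) \left(s{\left(61,z{\left(-7 \right)} \right)} + Y\right) = \left(-571 + 2\right) \left(-28 - \frac{1}{136}\right) = \left(-569\right) \left(- \frac{3809}{136}\right) = \frac{2167321}{136}$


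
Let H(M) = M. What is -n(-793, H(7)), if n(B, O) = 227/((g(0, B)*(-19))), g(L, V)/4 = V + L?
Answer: -227/60268 ≈ -0.0037665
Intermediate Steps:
g(L, V) = 4*L + 4*V (g(L, V) = 4*(V + L) = 4*(L + V) = 4*L + 4*V)
n(B, O) = -227/(76*B) (n(B, O) = 227/(((4*0 + 4*B)*(-19))) = 227/(((0 + 4*B)*(-19))) = 227/(((4*B)*(-19))) = 227/((-76*B)) = 227*(-1/(76*B)) = -227/(76*B))
-n(-793, H(7)) = -(-227)/(76*(-793)) = -(-227)*(-1)/(76*793) = -1*227/60268 = -227/60268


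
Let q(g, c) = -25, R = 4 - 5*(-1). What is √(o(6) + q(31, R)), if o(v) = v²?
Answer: √11 ≈ 3.3166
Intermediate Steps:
R = 9 (R = 4 + 5 = 9)
√(o(6) + q(31, R)) = √(6² - 25) = √(36 - 25) = √11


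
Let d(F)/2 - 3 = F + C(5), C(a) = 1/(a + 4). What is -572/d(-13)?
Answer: 2574/89 ≈ 28.921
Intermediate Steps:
C(a) = 1/(4 + a)
d(F) = 56/9 + 2*F (d(F) = 6 + 2*(F + 1/(4 + 5)) = 6 + 2*(F + 1/9) = 6 + 2*(1/9 + F) = 6 + (2/9 + 2*F) = 56/9 + 2*F)
-572/d(-13) = -572/(56/9 + 2*(-13)) = -572/(56/9 - 26) = -572/(-178/9) = -572*(-9/178) = 2574/89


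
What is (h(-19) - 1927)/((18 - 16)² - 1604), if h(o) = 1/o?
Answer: 18307/15200 ≈ 1.2044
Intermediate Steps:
(h(-19) - 1927)/((18 - 16)² - 1604) = (1/(-19) - 1927)/((18 - 16)² - 1604) = (-1/19 - 1927)/(2² - 1604) = -36614/(19*(4 - 1604)) = -36614/19/(-1600) = -36614/19*(-1/1600) = 18307/15200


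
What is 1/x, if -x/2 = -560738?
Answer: 1/1121476 ≈ 8.9168e-7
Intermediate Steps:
x = 1121476 (x = -2*(-560738) = 1121476)
1/x = 1/1121476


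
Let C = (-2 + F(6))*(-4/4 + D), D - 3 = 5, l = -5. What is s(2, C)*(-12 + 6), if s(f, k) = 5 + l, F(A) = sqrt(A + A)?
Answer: 0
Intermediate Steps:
D = 8 (D = 3 + 5 = 8)
F(A) = sqrt(2)*sqrt(A) (F(A) = sqrt(2*A) = sqrt(2)*sqrt(A))
C = -14 + 14*sqrt(3) (C = (-2 + sqrt(2)*sqrt(6))*(-4/4 + 8) = (-2 + 2*sqrt(3))*(-4*1/4 + 8) = (-2 + 2*sqrt(3))*(-1 + 8) = (-2 + 2*sqrt(3))*7 = -14 + 14*sqrt(3) ≈ 10.249)
s(f, k) = 0 (s(f, k) = 5 - 5 = 0)
s(2, C)*(-12 + 6) = 0*(-12 + 6) = 0*(-6) = 0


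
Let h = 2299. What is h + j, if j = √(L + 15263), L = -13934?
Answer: 2299 + √1329 ≈ 2335.5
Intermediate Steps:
j = √1329 (j = √(-13934 + 15263) = √1329 ≈ 36.455)
h + j = 2299 + √1329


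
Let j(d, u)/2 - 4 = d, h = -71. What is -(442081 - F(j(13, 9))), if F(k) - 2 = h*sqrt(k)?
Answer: -442079 - 71*sqrt(34) ≈ -4.4249e+5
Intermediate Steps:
j(d, u) = 8 + 2*d
F(k) = 2 - 71*sqrt(k)
-(442081 - F(j(13, 9))) = -(442081 - (2 - 71*sqrt(8 + 2*13))) = -(442081 - (2 - 71*sqrt(8 + 26))) = -(442081 - (2 - 71*sqrt(34))) = -(442081 + (-2 + 71*sqrt(34))) = -(442079 + 71*sqrt(34)) = -442079 - 71*sqrt(34)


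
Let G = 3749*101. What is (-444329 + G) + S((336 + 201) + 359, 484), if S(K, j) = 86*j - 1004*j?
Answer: -509992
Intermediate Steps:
G = 378649
S(K, j) = -918*j
(-444329 + G) + S((336 + 201) + 359, 484) = (-444329 + 378649) - 918*484 = -65680 - 444312 = -509992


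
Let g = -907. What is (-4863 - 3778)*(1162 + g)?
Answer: -2203455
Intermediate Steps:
(-4863 - 3778)*(1162 + g) = (-4863 - 3778)*(1162 - 907) = -8641*255 = -2203455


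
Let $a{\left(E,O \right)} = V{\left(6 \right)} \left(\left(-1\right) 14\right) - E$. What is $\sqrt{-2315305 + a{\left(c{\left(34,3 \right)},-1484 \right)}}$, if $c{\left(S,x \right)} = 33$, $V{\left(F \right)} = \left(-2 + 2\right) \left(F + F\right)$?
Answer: $i \sqrt{2315338} \approx 1521.6 i$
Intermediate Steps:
$V{\left(F \right)} = 0$ ($V{\left(F \right)} = 0 \cdot 2 F = 0$)
$a{\left(E,O \right)} = - E$ ($a{\left(E,O \right)} = 0 \left(\left(-1\right) 14\right) - E = 0 \left(-14\right) - E = 0 - E = - E$)
$\sqrt{-2315305 + a{\left(c{\left(34,3 \right)},-1484 \right)}} = \sqrt{-2315305 - 33} = \sqrt{-2315338} = i \sqrt{2315338}$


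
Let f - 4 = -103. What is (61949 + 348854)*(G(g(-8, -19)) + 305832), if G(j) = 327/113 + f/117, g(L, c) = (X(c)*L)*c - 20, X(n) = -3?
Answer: 184561552543448/1469 ≈ 1.2564e+11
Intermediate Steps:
f = -99 (f = 4 - 103 = -99)
g(L, c) = -20 - 3*L*c (g(L, c) = (-3*L)*c - 20 = -3*L*c - 20 = -20 - 3*L*c)
G(j) = 3008/1469 (G(j) = 327/113 - 99/117 = 327*(1/113) - 99*1/117 = 327/113 - 11/13 = 3008/1469)
(61949 + 348854)*(G(g(-8, -19)) + 305832) = (61949 + 348854)*(3008/1469 + 305832) = 410803*(449270216/1469) = 184561552543448/1469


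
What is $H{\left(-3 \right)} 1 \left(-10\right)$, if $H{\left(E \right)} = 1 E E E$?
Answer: $270$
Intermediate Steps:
$H{\left(E \right)} = E^{3}$ ($H{\left(E \right)} = 1 E^{2} E = E^{2} E = E^{3}$)
$H{\left(-3 \right)} 1 \left(-10\right) = \left(-3\right)^{3} \cdot 1 \left(-10\right) = \left(-27\right) 1 \left(-10\right) = \left(-27\right) \left(-10\right) = 270$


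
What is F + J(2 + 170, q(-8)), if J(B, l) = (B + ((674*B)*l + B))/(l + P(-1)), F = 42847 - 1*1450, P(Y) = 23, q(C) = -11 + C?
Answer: -509175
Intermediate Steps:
F = 41397 (F = 42847 - 1450 = 41397)
J(B, l) = (2*B + 674*B*l)/(23 + l) (J(B, l) = (B + ((674*B)*l + B))/(l + 23) = (B + (674*B*l + B))/(23 + l) = (B + (B + 674*B*l))/(23 + l) = (2*B + 674*B*l)/(23 + l))
F + J(2 + 170, q(-8)) = 41397 + 2*(2 + 170)*(1 + 337*(-11 - 8))/(23 + (-11 - 8)) = 41397 + 2*172*(1 + 337*(-19))/(23 - 19) = 41397 + 2*172*(1 - 6403)/4 = 41397 + 2*172*(¼)*(-6402) = 41397 - 550572 = -509175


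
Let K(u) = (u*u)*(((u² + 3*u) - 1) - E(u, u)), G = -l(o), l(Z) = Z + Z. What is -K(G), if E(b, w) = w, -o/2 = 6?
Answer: -358848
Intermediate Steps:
o = -12 (o = -2*6 = -12)
l(Z) = 2*Z
G = 24 (G = -2*(-12) = -1*(-24) = 24)
K(u) = u²*(-1 + u² + 2*u) (K(u) = (u*u)*(((u² + 3*u) - 1) - u) = u²*((-1 + u² + 3*u) - u) = u²*(-1 + u² + 2*u))
-K(G) = -24²*(-1 + 24² + 2*24) = -576*(-1 + 576 + 48) = -576*623 = -1*358848 = -358848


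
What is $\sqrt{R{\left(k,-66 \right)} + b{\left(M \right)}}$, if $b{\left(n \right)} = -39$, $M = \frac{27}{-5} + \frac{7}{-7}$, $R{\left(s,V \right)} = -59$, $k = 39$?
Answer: $7 i \sqrt{2} \approx 9.8995 i$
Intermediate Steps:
$M = - \frac{32}{5}$ ($M = 27 \left(- \frac{1}{5}\right) + 7 \left(- \frac{1}{7}\right) = - \frac{27}{5} - 1 = - \frac{32}{5} \approx -6.4$)
$\sqrt{R{\left(k,-66 \right)} + b{\left(M \right)}} = \sqrt{-59 - 39} = \sqrt{-98} = 7 i \sqrt{2}$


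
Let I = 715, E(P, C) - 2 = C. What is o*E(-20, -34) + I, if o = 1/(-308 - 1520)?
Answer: 326763/457 ≈ 715.02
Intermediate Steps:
E(P, C) = 2 + C
o = -1/1828 (o = 1/(-1828) = -1/1828 ≈ -0.00054705)
o*E(-20, -34) + I = -(2 - 34)/1828 + 715 = -1/1828*(-32) + 715 = 8/457 + 715 = 326763/457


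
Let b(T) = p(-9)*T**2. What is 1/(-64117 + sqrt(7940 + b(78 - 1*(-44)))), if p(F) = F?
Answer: -64117/4111115705 - 8*I*sqrt(1969)/4111115705 ≈ -1.5596e-5 - 8.6348e-8*I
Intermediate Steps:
b(T) = -9*T**2
1/(-64117 + sqrt(7940 + b(78 - 1*(-44)))) = 1/(-64117 + sqrt(7940 - 9*(78 - 1*(-44))**2)) = 1/(-64117 + sqrt(7940 - 9*(78 + 44)**2)) = 1/(-64117 + sqrt(7940 - 9*122**2)) = 1/(-64117 + sqrt(7940 - 9*14884)) = 1/(-64117 + sqrt(7940 - 133956)) = 1/(-64117 + sqrt(-126016)) = 1/(-64117 + 8*I*sqrt(1969))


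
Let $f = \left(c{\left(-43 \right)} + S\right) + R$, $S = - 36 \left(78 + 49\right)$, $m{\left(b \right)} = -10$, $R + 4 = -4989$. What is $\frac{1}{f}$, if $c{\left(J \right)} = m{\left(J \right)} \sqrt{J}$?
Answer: $\frac{i}{5 \left(- 1913 i + 2 \sqrt{43}\right)} \approx -0.00010454 + 7.1671 \cdot 10^{-7} i$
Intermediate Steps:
$R = -4993$ ($R = -4 - 4989 = -4993$)
$c{\left(J \right)} = - 10 \sqrt{J}$
$S = -4572$ ($S = \left(-36\right) 127 = -4572$)
$f = -9565 - 10 i \sqrt{43}$ ($f = \left(- 10 \sqrt{-43} - 4572\right) - 4993 = \left(- 10 i \sqrt{43} - 4572\right) - 4993 = \left(-4572 - 10 i \sqrt{43}\right) - 4993 = -9565 - 10 i \sqrt{43} \approx -9565.0 - 65.574 i$)
$\frac{1}{f} = \frac{1}{-9565 - 10 i \sqrt{43}}$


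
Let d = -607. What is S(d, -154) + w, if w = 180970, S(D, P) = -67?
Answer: 180903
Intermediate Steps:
S(d, -154) + w = -67 + 180970 = 180903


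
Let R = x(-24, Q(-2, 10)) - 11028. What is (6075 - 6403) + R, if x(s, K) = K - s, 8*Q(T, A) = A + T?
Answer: -11331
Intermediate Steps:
Q(T, A) = A/8 + T/8 (Q(T, A) = (A + T)/8 = A/8 + T/8)
R = -11003 (R = (((1/8)*10 + (1/8)*(-2)) - 1*(-24)) - 11028 = ((5/4 - 1/4) + 24) - 11028 = (1 + 24) - 11028 = 25 - 11028 = -11003)
(6075 - 6403) + R = (6075 - 6403) - 11003 = -328 - 11003 = -11331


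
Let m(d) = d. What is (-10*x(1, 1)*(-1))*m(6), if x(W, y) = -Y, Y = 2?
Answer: -120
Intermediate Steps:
x(W, y) = -2 (x(W, y) = -1*2 = -2)
(-10*x(1, 1)*(-1))*m(6) = -10*(-2*(-1))*6 = -20*6 = -120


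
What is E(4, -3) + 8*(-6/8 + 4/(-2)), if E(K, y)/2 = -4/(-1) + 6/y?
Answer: -18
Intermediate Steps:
E(K, y) = 8 + 12/y (E(K, y) = 2*(-4/(-1) + 6/y) = 2*(-4*(-1) + 6/y) = 2*(4 + 6/y) = 8 + 12/y)
E(4, -3) + 8*(-6/8 + 4/(-2)) = (8 + 12/(-3)) + 8*(-6/8 + 4/(-2)) = (8 + 12*(-1/3)) + 8*(-6*1/8 + 4*(-1/2)) = (8 - 4) + 8*(-3/4 - 2) = 4 + 8*(-11/4) = 4 - 22 = -18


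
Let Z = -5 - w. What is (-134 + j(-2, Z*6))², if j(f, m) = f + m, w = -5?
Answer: 18496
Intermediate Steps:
Z = 0 (Z = -5 - 1*(-5) = -5 + 5 = 0)
(-134 + j(-2, Z*6))² = (-134 + (-2 + 0*6))² = (-134 + (-2 + 0))² = (-134 - 2)² = (-136)² = 18496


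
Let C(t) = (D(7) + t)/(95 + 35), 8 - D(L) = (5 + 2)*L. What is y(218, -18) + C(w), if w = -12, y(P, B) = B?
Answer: -2393/130 ≈ -18.408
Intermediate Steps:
D(L) = 8 - 7*L (D(L) = 8 - (5 + 2)*L = 8 - 7*L)
C(t) = -41/130 + t/130 (C(t) = ((8 - 7*7) + t)/(95 + 35) = ((8 - 49) + t)/130 = (-41 + t)*(1/130) = -41/130 + t/130)
y(218, -18) + C(w) = -18 + (-41/130 + (1/130)*(-12)) = -18 + (-41/130 - 6/65) = -18 - 53/130 = -2393/130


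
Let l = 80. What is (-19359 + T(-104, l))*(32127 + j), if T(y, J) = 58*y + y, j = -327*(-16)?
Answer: -952467705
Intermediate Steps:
j = 5232
T(y, J) = 59*y
(-19359 + T(-104, l))*(32127 + j) = (-19359 + 59*(-104))*(32127 + 5232) = (-19359 - 6136)*37359 = -25495*37359 = -952467705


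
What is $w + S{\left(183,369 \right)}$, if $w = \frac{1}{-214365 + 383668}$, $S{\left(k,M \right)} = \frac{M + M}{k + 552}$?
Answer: $\frac{41648783}{41479235} \approx 1.0041$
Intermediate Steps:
$S{\left(k,M \right)} = \frac{2 M}{552 + k}$
$w = \frac{1}{169303} \approx 5.9066 \cdot 10^{-6}$
$w + S{\left(183,369 \right)} = \frac{1}{169303} + 2 \cdot 369 \frac{1}{552 + 183} = \frac{1}{169303} + 2 \cdot 369 \cdot \frac{1}{735} = \frac{1}{169303} + \frac{246}{245} = \frac{41648783}{41479235}$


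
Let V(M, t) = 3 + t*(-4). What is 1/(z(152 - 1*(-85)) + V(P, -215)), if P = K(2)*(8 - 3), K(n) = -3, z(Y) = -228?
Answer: 1/635 ≈ 0.0015748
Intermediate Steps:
P = -15 (P = -3*(8 - 3) = -3*5 = -15)
V(M, t) = 3 - 4*t
1/(z(152 - 1*(-85)) + V(P, -215)) = 1/(-228 + (3 - 4*(-215))) = 1/(-228 + (3 + 860)) = 1/(-228 + 863) = 1/635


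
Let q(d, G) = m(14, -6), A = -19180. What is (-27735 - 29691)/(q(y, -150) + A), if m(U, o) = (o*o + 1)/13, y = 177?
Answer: 248846/83101 ≈ 2.9945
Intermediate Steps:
m(U, o) = 1/13 + o²/13 (m(U, o) = (o² + 1)*(1/13) = (1 + o²)*(1/13) = 1/13 + o²/13)
q(d, G) = 37/13 (q(d, G) = 1/13 + (1/13)*(-6)² = 1/13 + (1/13)*36 = 1/13 + 36/13 = 37/13)
(-27735 - 29691)/(q(y, -150) + A) = (-27735 - 29691)/(37/13 - 19180) = -57426/(-249303/13) = -57426*(-13/249303) = 248846/83101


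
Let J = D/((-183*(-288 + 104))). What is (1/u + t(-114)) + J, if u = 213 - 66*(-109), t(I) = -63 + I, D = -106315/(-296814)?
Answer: -1455881537579011/8225326189584 ≈ -177.00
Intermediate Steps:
D = 106315/296814 (D = -106315*(-1/296814) = 106315/296814 ≈ 0.35819)
J = 106315/9994321008 (J = 106315/(296814*((-183*(-288 + 104)))) = 106315/(296814*((-183*(-184)))) = (106315/296814)/33672 = (106315/296814)*(1/33672) = 106315/9994321008 ≈ 1.0638e-5)
u = 7407 (u = 213 + 7194 = 7407)
(1/u + t(-114)) + J = (1/7407 + (-63 - 114)) + 106315/9994321008 = (1/7407 - 177) + 106315/9994321008 = -1311038/7407 + 106315/9994321008 = -1455881537579011/8225326189584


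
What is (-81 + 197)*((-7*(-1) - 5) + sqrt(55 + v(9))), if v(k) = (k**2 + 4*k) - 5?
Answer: 232 + 116*sqrt(167) ≈ 1731.1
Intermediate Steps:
v(k) = -5 + k**2 + 4*k
(-81 + 197)*((-7*(-1) - 5) + sqrt(55 + v(9))) = (-81 + 197)*((-7*(-1) - 5) + sqrt(55 + (-5 + 9**2 + 4*9))) = 116*((7 - 5) + sqrt(55 + (-5 + 81 + 36))) = 116*(2 + sqrt(55 + 112)) = 116*(2 + sqrt(167)) = 232 + 116*sqrt(167)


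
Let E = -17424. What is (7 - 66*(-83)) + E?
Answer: -11939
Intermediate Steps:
(7 - 66*(-83)) + E = (7 - 66*(-83)) - 17424 = (7 + 5478) - 17424 = 5485 - 17424 = -11939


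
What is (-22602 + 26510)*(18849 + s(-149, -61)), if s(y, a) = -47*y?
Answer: 101029616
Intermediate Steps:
(-22602 + 26510)*(18849 + s(-149, -61)) = (-22602 + 26510)*(18849 - 47*(-149)) = 3908*(18849 + 7003) = 3908*25852 = 101029616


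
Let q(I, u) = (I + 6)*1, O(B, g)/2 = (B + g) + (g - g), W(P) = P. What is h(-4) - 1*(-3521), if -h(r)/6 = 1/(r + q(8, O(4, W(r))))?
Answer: 17602/5 ≈ 3520.4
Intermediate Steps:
O(B, g) = 2*B + 2*g (O(B, g) = 2*((B + g) + (g - g)) = 2*((B + g) + 0) = 2*(B + g) = 2*B + 2*g)
q(I, u) = 6 + I (q(I, u) = (6 + I)*1 = 6 + I)
h(r) = -6/(14 + r) (h(r) = -6/(r + (6 + 8)) = -6/(r + 14) = -6/(14 + r))
h(-4) - 1*(-3521) = -6/(14 - 4) - 1*(-3521) = -6/10 + 3521 = -6*⅒ + 3521 = -⅗ + 3521 = 17602/5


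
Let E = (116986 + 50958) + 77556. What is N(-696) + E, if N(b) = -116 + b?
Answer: 244688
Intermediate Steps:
E = 245500 (E = 167944 + 77556 = 245500)
N(-696) + E = (-116 - 696) + 245500 = -812 + 245500 = 244688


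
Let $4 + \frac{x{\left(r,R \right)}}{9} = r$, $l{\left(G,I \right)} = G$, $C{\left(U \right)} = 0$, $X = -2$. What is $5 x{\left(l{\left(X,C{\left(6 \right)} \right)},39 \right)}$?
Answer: $-270$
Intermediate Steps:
$x{\left(r,R \right)} = -36 + 9 r$
$5 x{\left(l{\left(X,C{\left(6 \right)} \right)},39 \right)} = 5 \left(-36 + 9 \left(-2\right)\right) = 5 \left(-36 - 18\right) = 5 \left(-54\right) = -270$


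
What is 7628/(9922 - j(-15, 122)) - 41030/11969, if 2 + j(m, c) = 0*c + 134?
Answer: -155192084/58588255 ≈ -2.6489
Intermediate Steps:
j(m, c) = 132 (j(m, c) = -2 + (0*c + 134) = -2 + (0 + 134) = -2 + 134 = 132)
7628/(9922 - j(-15, 122)) - 41030/11969 = 7628/(9922 - 1*132) - 41030/11969 = 7628/(9922 - 132) - 41030*1/11969 = 7628/9790 - 41030/11969 = 7628*(1/9790) - 41030/11969 = 3814/4895 - 41030/11969 = -155192084/58588255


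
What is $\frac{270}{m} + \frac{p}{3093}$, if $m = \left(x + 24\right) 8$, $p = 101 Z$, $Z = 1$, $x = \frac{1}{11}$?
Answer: $\frac{940033}{655716} \approx 1.4336$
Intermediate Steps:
$x = \frac{1}{11} \approx 0.090909$
$p = 101$ ($p = 101 \cdot 1 = 101$)
$m = \frac{2120}{11}$ ($m = \left(\frac{1}{11} + 24\right) 8 = \frac{265}{11} \cdot 8 = \frac{2120}{11} \approx 192.73$)
$\frac{270}{m} + \frac{p}{3093} = \frac{270}{\frac{2120}{11}} + \frac{101}{3093} = 270 \cdot \frac{11}{2120} + 101 \cdot \frac{1}{3093} = \frac{297}{212} + \frac{101}{3093} = \frac{940033}{655716}$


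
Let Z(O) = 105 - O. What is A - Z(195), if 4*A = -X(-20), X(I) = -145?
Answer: 505/4 ≈ 126.25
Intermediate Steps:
A = 145/4 (A = (-1*(-145))/4 = (1/4)*145 = 145/4 ≈ 36.250)
A - Z(195) = 145/4 - (105 - 1*195) = 145/4 - (105 - 195) = 145/4 - 1*(-90) = 145/4 + 90 = 505/4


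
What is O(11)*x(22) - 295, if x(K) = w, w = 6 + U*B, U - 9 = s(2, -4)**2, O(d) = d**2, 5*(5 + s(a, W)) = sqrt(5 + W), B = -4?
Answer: -376909/25 ≈ -15076.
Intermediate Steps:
s(a, W) = -5 + sqrt(5 + W)/5
U = 801/25 (U = 9 + (-5 + sqrt(5 - 4)/5)**2 = 9 + (-5 + sqrt(1)/5)**2 = 9 + (-5 + (1/5)*1)**2 = 9 + (-5 + 1/5)**2 = 9 + (-24/5)**2 = 9 + 576/25 = 801/25 ≈ 32.040)
w = -3054/25 (w = 6 + (801/25)*(-4) = 6 - 3204/25 = -3054/25 ≈ -122.16)
x(K) = -3054/25
O(11)*x(22) - 295 = 11**2*(-3054/25) - 295 = 121*(-3054/25) - 295 = -369534/25 - 295 = -376909/25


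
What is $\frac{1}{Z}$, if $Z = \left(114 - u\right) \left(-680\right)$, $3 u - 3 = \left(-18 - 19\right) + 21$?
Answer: $- \frac{3}{241400} \approx -1.2428 \cdot 10^{-5}$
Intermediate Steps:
$u = - \frac{13}{3}$ ($u = 1 + \frac{\left(-18 - 19\right) + 21}{3} = 1 + \frac{-37 + 21}{3} = 1 + \frac{1}{3} \left(-16\right) = 1 - \frac{16}{3} = - \frac{13}{3} \approx -4.3333$)
$Z = - \frac{241400}{3}$ ($Z = \left(114 - - \frac{13}{3}\right) \left(-680\right) = \left(114 + \frac{13}{3}\right) \left(-680\right) = \frac{355}{3} \left(-680\right) = - \frac{241400}{3} \approx -80467.0$)
$\frac{1}{Z} = \frac{1}{- \frac{241400}{3}} = - \frac{3}{241400}$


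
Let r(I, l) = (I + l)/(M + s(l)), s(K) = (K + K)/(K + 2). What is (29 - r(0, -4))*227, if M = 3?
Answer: 46989/7 ≈ 6712.7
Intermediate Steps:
s(K) = 2*K/(2 + K) (s(K) = (2*K)/(2 + K) = 2*K/(2 + K))
r(I, l) = (I + l)/(3 + 2*l/(2 + l))
(29 - r(0, -4))*227 = (29 - (2 - 4)*(0 - 4)/(6 + 5*(-4)))*227 = (29 - (-2)*(-4)/(6 - 20))*227 = (29 - (-2)*(-4)/(-14))*227 = (29 - (-1)*(-2)*(-4)/14)*227 = (29 - 1*(-4/7))*227 = (29 + 4/7)*227 = (207/7)*227 = 46989/7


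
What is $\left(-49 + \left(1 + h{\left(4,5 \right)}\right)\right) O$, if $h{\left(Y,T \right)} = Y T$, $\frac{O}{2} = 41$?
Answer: $-2296$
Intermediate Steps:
$O = 82$ ($O = 2 \cdot 41 = 82$)
$h{\left(Y,T \right)} = T Y$
$\left(-49 + \left(1 + h{\left(4,5 \right)}\right)\right) O = \left(-49 + \left(1 + 5 \cdot 4\right)\right) 82 = \left(-49 + \left(1 + 20\right)\right) 82 = \left(-49 + 21\right) 82 = \left(-28\right) 82 = -2296$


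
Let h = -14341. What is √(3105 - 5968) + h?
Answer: -14341 + I*√2863 ≈ -14341.0 + 53.507*I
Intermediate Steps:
√(3105 - 5968) + h = √(3105 - 5968) - 14341 = √(-2863) - 14341 = I*√2863 - 14341 = -14341 + I*√2863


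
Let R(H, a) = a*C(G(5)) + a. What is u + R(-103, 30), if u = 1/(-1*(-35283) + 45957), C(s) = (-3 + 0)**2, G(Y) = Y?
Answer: 24372001/81240 ≈ 300.00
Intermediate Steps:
C(s) = 9 (C(s) = (-3)**2 = 9)
R(H, a) = 10*a (R(H, a) = a*9 + a = 9*a + a = 10*a)
u = 1/81240 (u = 1/(35283 + 45957) = 1/81240 ≈ 1.2309e-5)
u + R(-103, 30) = 1/81240 + 10*30 = 1/81240 + 300 = 24372001/81240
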